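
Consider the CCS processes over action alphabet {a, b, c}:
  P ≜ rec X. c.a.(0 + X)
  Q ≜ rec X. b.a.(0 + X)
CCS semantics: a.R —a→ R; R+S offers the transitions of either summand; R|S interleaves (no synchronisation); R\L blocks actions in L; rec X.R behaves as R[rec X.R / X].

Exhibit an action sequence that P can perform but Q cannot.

c

LTS(P): 3 reachable states
  s0 = rec X. c.a.(0 + X) has moves -c-> s1
  s1 = a.(0 + (rec X. c.a.(0 + X))) has moves -a-> s2
  s2 = 0 + (rec X. c.a.(0 + X)) has moves -c-> s1
LTS(Q): 3 reachable states
  t0 = rec X. b.a.(0 + X) has moves -b-> t1
  t1 = a.(0 + (rec X. b.a.(0 + X))) has moves -a-> t2
  t2 = 0 + (rec X. b.a.(0 + X)) has moves -b-> t1
Run σ = ⟨c⟩ on P: start {s0}
  after c @ step 1: {s1}
  — P admits the full trace.
Run σ = ⟨c⟩ on Q: start {t0}
  after c @ step 1: ∅ (Q stuck)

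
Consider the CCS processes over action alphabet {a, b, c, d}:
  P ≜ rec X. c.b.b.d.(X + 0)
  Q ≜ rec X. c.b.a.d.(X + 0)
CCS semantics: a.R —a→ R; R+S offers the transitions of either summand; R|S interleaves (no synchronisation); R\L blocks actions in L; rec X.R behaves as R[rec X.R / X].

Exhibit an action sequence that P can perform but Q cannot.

P's transition system — 5 states:
  s0 = rec X. c.b.b.d.(X + 0) has moves ··c··> s1
  s1 = b.b.d.((rec X. c.b.b.d.(X + 0)) + 0) has moves ··b··> s2
  s2 = b.d.((rec X. c.b.b.d.(X + 0)) + 0) has moves ··b··> s3
  s3 = d.((rec X. c.b.b.d.(X + 0)) + 0) has moves ··d··> s4
  s4 = (rec X. c.b.b.d.(X + 0)) + 0 has moves ··c··> s1
Q's transition system — 5 states:
  t0 = rec X. c.b.a.d.(X + 0) has moves ··c··> t1
  t1 = b.a.d.((rec X. c.b.a.d.(X + 0)) + 0) has moves ··b··> t2
  t2 = a.d.((rec X. c.b.a.d.(X + 0)) + 0) has moves ··a··> t3
  t3 = d.((rec X. c.b.a.d.(X + 0)) + 0) has moves ··d··> t4
  t4 = (rec X. c.b.a.d.(X + 0)) + 0 has moves ··c··> t1
Trace ⟨cbb⟩ through P, begin at {s0}:
  after c @ step 1: {s1}
  after b @ step 2: {s2}
  after b @ step 3: {s3}
  ✓ P
Trace ⟨cbb⟩ through Q, begin at {t0}:
  after c @ step 1: {t1}
  after b @ step 2: {t2}
  after b @ step 3: no successor for Q

cbb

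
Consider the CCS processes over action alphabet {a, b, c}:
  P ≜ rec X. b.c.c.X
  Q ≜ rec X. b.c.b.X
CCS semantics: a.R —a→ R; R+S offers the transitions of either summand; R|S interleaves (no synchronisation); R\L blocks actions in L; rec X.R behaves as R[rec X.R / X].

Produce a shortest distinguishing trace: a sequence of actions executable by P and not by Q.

LTS(P): 3 reachable states
  u0 = rec X. b.c.c.X | =b=> u1
  u1 = c.c.(rec X. b.c.c.X) | =c=> u2
  u2 = c.(rec X. b.c.c.X) | =c=> u0
LTS(Q): 3 reachable states
  v0 = rec X. b.c.b.X | =b=> v1
  v1 = c.b.(rec X. b.c.b.X) | =c=> v2
  v2 = b.(rec X. b.c.b.X) | =b=> v0
Run σ = ⟨bcc⟩ on P: start {u0}
  [1] b ⇒ {u1}
  [2] c ⇒ {u2}
  [3] c ⇒ {u0}
  P completes σ.
Run σ = ⟨bcc⟩ on Q: start {v0}
  [1] b ⇒ {v1}
  [2] c ⇒ {v2}
  [3] c ⇒ ∅  — Q cannot continue

bcc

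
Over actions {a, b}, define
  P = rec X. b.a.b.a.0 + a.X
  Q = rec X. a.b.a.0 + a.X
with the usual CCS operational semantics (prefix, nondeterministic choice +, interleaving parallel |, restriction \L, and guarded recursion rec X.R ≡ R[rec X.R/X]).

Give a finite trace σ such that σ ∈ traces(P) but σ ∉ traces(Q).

LTS(P): 5 reachable states
  u0 = rec X. b.a.b.a.0 + a.X → ··a··> u0, ··b··> u1
  u1 = a.b.a.0 → ··a··> u2
  u2 = b.a.0 → ··b··> u3
  u3 = a.0 → ··a··> u4
  u4 = 0 → (no moves)
LTS(Q): 4 reachable states
  v0 = rec X. a.b.a.0 + a.X → ··a··> v0, ··a··> v1
  v1 = b.a.0 → ··b··> v2
  v2 = a.0 → ··a··> v3
  v3 = 0 → (no moves)
Trace ⟨b⟩ through P, begin at {u0}:
  after b @ step 1: {u1}
  ✓ P
Trace ⟨b⟩ through Q, begin at {v0}:
  after b @ step 1: ∅  — Q cannot continue

b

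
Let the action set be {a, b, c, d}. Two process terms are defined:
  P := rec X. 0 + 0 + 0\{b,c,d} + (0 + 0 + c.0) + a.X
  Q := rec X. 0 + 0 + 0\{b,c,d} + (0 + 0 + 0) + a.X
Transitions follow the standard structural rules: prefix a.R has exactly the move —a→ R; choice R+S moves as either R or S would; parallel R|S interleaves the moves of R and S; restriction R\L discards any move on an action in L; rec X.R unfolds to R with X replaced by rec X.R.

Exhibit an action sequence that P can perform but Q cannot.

Reachable graph of P (2 states):
  m0 = rec X. 0 + 0 + 0\{b,c,d} + (0 + 0 + c.0) + a.X | =a=> m0, =c=> m1
  m1 = 0 | ·
Reachable graph of Q (1 states):
  n0 = rec X. 0 + 0 + 0\{b,c,d} + (0 + 0 + 0) + a.X | =a=> n0
Executing c from P (initial set {m0}):
  step 1 (c): {m1}
  — P admits the full trace.
Executing c from Q (initial set {n0}):
  step 1 (c): no successor for Q

c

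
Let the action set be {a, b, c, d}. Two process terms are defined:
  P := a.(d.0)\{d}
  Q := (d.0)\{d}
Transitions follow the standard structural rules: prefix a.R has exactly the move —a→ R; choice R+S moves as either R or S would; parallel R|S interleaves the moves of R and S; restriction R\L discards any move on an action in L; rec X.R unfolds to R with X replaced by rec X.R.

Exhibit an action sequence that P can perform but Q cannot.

P's transition system — 2 states:
  u0 = a.(d.0)\{d} | -a-> u1
  u1 = (d.0)\{d} | deadlocked
Q's transition system — 1 states:
  v0 = (d.0)\{d} | deadlocked
Executing a from P (initial set {u0}):
  step 1 (a): {u1}
  — P admits the full trace.
Executing a from Q (initial set {v0}):
  step 1 (a): ∅ (Q stuck)

a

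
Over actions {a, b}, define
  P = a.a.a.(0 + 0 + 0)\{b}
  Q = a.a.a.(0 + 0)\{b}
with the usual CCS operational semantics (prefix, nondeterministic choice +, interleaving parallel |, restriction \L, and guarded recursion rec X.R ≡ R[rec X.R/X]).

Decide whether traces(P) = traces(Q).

LTS(P): 4 reachable states
  u0 = a.a.a.(0 + 0 + 0)\{b} ⊢ =a=> u1
  u1 = a.a.(0 + 0 + 0)\{b} ⊢ =a=> u2
  u2 = a.(0 + 0 + 0)\{b} ⊢ =a=> u3
  u3 = (0 + 0 + 0)\{b} ⊢ ∅
LTS(Q): 4 reachable states
  v0 = a.a.a.(0 + 0)\{b} ⊢ =a=> v1
  v1 = a.a.(0 + 0)\{b} ⊢ =a=> v2
  v2 = a.(0 + 0)\{b} ⊢ =a=> v3
  v3 = (0 + 0)\{b} ⊢ ∅
Partition-refinement fixed point:
  B0 = {u0, v0}
  B1 = {u1, v1}
  B2 = {u2, v2}
  B3 = {u3, v3}
u0 ∈ B0, v0 ∈ B0 → same block
Bisimilar ⇒ trace-equivalent.

trace-equivalent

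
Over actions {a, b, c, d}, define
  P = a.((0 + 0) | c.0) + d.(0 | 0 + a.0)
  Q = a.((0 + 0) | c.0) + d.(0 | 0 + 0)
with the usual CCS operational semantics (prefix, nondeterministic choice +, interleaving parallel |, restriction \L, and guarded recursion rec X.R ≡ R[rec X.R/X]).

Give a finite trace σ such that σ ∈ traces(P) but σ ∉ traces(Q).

Reachable graph of P (5 states):
  s0 = a.((0 + 0) | c.0) + d.(0 | 0 + a.0) has moves ··a··> s1, ··d··> s2
  s1 = (0 + 0) | c.0 has moves ··c··> s3
  s2 = 0 | 0 + a.0 has moves ··a··> s4
  s3 = (0 + 0) | 0 has moves ·
  s4 = 0 has moves ·
Reachable graph of Q (4 states):
  t0 = a.((0 + 0) | c.0) + d.(0 | 0 + 0) has moves ··a··> t1, ··d··> t2
  t1 = (0 + 0) | c.0 has moves ··c··> t3
  t2 = 0 | 0 + 0 has moves ·
  t3 = (0 + 0) | 0 has moves ·
Run σ = ⟨da⟩ on P: start {s0}
  [1] d ⇒ {s2}
  [2] a ⇒ {s4}
  P completes σ.
Run σ = ⟨da⟩ on Q: start {t0}
  [1] d ⇒ {t2}
  [2] a ⇒ no successor for Q

da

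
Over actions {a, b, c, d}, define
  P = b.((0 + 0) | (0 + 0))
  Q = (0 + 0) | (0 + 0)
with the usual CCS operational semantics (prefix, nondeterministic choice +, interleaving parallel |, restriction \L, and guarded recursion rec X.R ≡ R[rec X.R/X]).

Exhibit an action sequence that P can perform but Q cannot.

b

P's transition system — 2 states:
  p0 = b.((0 + 0) | (0 + 0)) ⊢ --b--▸ p1
  p1 = (0 + 0) | (0 + 0) ⊢ ·
Q's transition system — 1 states:
  q0 = (0 + 0) | (0 + 0) ⊢ ·
Trace ⟨b⟩ through P, begin at {p0}:
  step 1 (b): {p1}
  — P admits the full trace.
Trace ⟨b⟩ through Q, begin at {q0}:
  step 1 (b): no successor for Q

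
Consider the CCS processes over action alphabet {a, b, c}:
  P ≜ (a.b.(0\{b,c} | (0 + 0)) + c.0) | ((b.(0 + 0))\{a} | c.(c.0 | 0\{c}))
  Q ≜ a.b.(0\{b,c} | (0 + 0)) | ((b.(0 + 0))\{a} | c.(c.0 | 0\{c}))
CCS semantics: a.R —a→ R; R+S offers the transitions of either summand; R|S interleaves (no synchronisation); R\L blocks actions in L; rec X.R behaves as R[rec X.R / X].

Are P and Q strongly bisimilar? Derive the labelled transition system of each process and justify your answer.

P's transition system — 24 states:
  u0 = (a.b.(0\{b,c} | (0 + 0)) + c.0) | ((b.(0 + 0))\{a} | c.(c.0 | 0\{c})) → --a--▸ u1, --b--▸ u2, --c--▸ u3, --c--▸ u4
  u1 = b.(0\{b,c} | (0 + 0)) | ((b.(0 + 0))\{a} | c.(c.0 | 0\{c})) → --b--▸ u5, --b--▸ u6, --c--▸ u7
  u2 = (a.b.(0\{b,c} | (0 + 0)) + c.0) | ((0 + 0)\{a} | c.(c.0 | 0\{c})) → --a--▸ u6, --c--▸ u8, --c--▸ u9
  u3 = (a.b.(0\{b,c} | (0 + 0)) + c.0) | ((b.(0 + 0))\{a} | (c.0 | 0\{c})) → --a--▸ u7, --b--▸ u8, --c--▸ u10, --c--▸ u11
  u4 = 0 | ((b.(0 + 0))\{a} | c.(c.0 | 0\{c})) → --b--▸ u9, --c--▸ u11
  u5 = 0\{b,c} | (0 + 0) | ((b.(0 + 0))\{a} | c.(c.0 | 0\{c})) → --b--▸ u12, --c--▸ u13
  u6 = b.(0\{b,c} | (0 + 0)) | ((0 + 0)\{a} | c.(c.0 | 0\{c})) → --b--▸ u12, --c--▸ u14
  u7 = b.(0\{b,c} | (0 + 0)) | ((b.(0 + 0))\{a} | (c.0 | 0\{c})) → --b--▸ u13, --b--▸ u14, --c--▸ u15
  u8 = (a.b.(0\{b,c} | (0 + 0)) + c.0) | ((0 + 0)\{a} | (c.0 | 0\{c})) → --a--▸ u14, --c--▸ u16, --c--▸ u17
  u9 = 0 | ((0 + 0)\{a} | c.(c.0 | 0\{c})) → --c--▸ u17
  u10 = (a.b.(0\{b,c} | (0 + 0)) + c.0) | ((b.(0 + 0))\{a} | (0 | 0\{c})) → --a--▸ u15, --b--▸ u16, --c--▸ u18
  u11 = 0 | ((b.(0 + 0))\{a} | (c.0 | 0\{c})) → --b--▸ u17, --c--▸ u18
  u12 = 0\{b,c} | (0 + 0) | ((0 + 0)\{a} | c.(c.0 | 0\{c})) → --c--▸ u19
  u13 = 0\{b,c} | (0 + 0) | ((b.(0 + 0))\{a} | (c.0 | 0\{c})) → --b--▸ u19, --c--▸ u20
  u14 = b.(0\{b,c} | (0 + 0)) | ((0 + 0)\{a} | (c.0 | 0\{c})) → --b--▸ u19, --c--▸ u21
  u15 = b.(0\{b,c} | (0 + 0)) | ((b.(0 + 0))\{a} | (0 | 0\{c})) → --b--▸ u20, --b--▸ u21
  u16 = (a.b.(0\{b,c} | (0 + 0)) + c.0) | ((0 + 0)\{a} | (0 | 0\{c})) → --a--▸ u21, --c--▸ u22
  u17 = 0 | ((0 + 0)\{a} | (c.0 | 0\{c})) → --c--▸ u22
  u18 = 0 | ((b.(0 + 0))\{a} | (0 | 0\{c})) → --b--▸ u22
  u19 = 0\{b,c} | (0 + 0) | ((0 + 0)\{a} | (c.0 | 0\{c})) → --c--▸ u23
  u20 = 0\{b,c} | (0 + 0) | ((b.(0 + 0))\{a} | (0 | 0\{c})) → --b--▸ u23
  u21 = b.(0\{b,c} | (0 + 0)) | ((0 + 0)\{a} | (0 | 0\{c})) → --b--▸ u23
  u22 = 0 | ((0 + 0)\{a} | (0 | 0\{c})) → deadlocked
  u23 = 0\{b,c} | (0 + 0) | ((0 + 0)\{a} | (0 | 0\{c})) → deadlocked
Q's transition system — 18 states:
  v0 = a.b.(0\{b,c} | (0 + 0)) | ((b.(0 + 0))\{a} | c.(c.0 | 0\{c})) → --a--▸ v1, --b--▸ v2, --c--▸ v3
  v1 = b.(0\{b,c} | (0 + 0)) | ((b.(0 + 0))\{a} | c.(c.0 | 0\{c})) → --b--▸ v4, --b--▸ v5, --c--▸ v6
  v2 = a.b.(0\{b,c} | (0 + 0)) | ((0 + 0)\{a} | c.(c.0 | 0\{c})) → --a--▸ v5, --c--▸ v7
  v3 = a.b.(0\{b,c} | (0 + 0)) | ((b.(0 + 0))\{a} | (c.0 | 0\{c})) → --a--▸ v6, --b--▸ v7, --c--▸ v8
  v4 = 0\{b,c} | (0 + 0) | ((b.(0 + 0))\{a} | c.(c.0 | 0\{c})) → --b--▸ v9, --c--▸ v10
  v5 = b.(0\{b,c} | (0 + 0)) | ((0 + 0)\{a} | c.(c.0 | 0\{c})) → --b--▸ v9, --c--▸ v11
  v6 = b.(0\{b,c} | (0 + 0)) | ((b.(0 + 0))\{a} | (c.0 | 0\{c})) → --b--▸ v10, --b--▸ v11, --c--▸ v12
  v7 = a.b.(0\{b,c} | (0 + 0)) | ((0 + 0)\{a} | (c.0 | 0\{c})) → --a--▸ v11, --c--▸ v13
  v8 = a.b.(0\{b,c} | (0 + 0)) | ((b.(0 + 0))\{a} | (0 | 0\{c})) → --a--▸ v12, --b--▸ v13
  v9 = 0\{b,c} | (0 + 0) | ((0 + 0)\{a} | c.(c.0 | 0\{c})) → --c--▸ v14
  v10 = 0\{b,c} | (0 + 0) | ((b.(0 + 0))\{a} | (c.0 | 0\{c})) → --b--▸ v14, --c--▸ v15
  v11 = b.(0\{b,c} | (0 + 0)) | ((0 + 0)\{a} | (c.0 | 0\{c})) → --b--▸ v14, --c--▸ v16
  v12 = b.(0\{b,c} | (0 + 0)) | ((b.(0 + 0))\{a} | (0 | 0\{c})) → --b--▸ v15, --b--▸ v16
  v13 = a.b.(0\{b,c} | (0 + 0)) | ((0 + 0)\{a} | (0 | 0\{c})) → --a--▸ v16
  v14 = 0\{b,c} | (0 + 0) | ((0 + 0)\{a} | (c.0 | 0\{c})) → --c--▸ v17
  v15 = 0\{b,c} | (0 + 0) | ((b.(0 + 0))\{a} | (0 | 0\{c})) → --b--▸ v17
  v16 = b.(0\{b,c} | (0 + 0)) | ((0 + 0)\{a} | (0 | 0\{c})) → --b--▸ v17
  v17 = 0\{b,c} | (0 + 0) | ((0 + 0)\{a} | (0 | 0\{c})) → deadlocked
Bisimilarity quotient blocks:
  B0 = {u0}
  B1 = {u4, u5, u6, v4, v5}
  B2 = {u11, u13, u14, v10, v11}
  B3 = {u18, u20, u21, v15, v16}
  B4 = {u22, u23, v17}
  B5 = {u17, u19, v14}
  B6 = {u12, u9, v9}
  B7 = {u1, v1}
  B8 = {u7, v6}
  B9 = {u15, v12}
  B10 = {u3}
  B11 = {u8}
  B12 = {u16}
  B13 = {u10}
  B14 = {u2}
  B15 = {v0}
  B16 = {v2}
  B17 = {v7}
  B18 = {v13}
  B19 = {v3}
  B20 = {v8}
u0 ∈ B0, v0 ∈ B15 → different blocks

P ≁ Q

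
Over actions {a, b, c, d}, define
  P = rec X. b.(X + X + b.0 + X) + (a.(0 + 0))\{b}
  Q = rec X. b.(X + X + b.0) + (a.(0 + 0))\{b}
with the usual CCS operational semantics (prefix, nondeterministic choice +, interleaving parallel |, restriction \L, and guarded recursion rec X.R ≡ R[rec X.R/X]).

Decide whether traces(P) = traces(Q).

P's transition system — 4 states:
  m0 = rec X. b.(X + X + b.0 + X) + (a.(0 + 0))\{b} :: =a=> m1, =b=> m2
  m1 = (0 + 0)\{b} :: (no moves)
  m2 = (rec X. b.(X + X + b.0 + X) + (a.(0 + 0))\{b}) + (rec X. b.(X + X + b.0 + X) + (a.(0 + 0))\{b}) + b.0 + (rec X. b.(X + X + b.0 + X) + (a.(0 + 0))\{b}) :: =a=> m1, =b=> m2, =b=> m3
  m3 = 0 :: (no moves)
Q's transition system — 4 states:
  n0 = rec X. b.(X + X + b.0) + (a.(0 + 0))\{b} :: =a=> n1, =b=> n2
  n1 = (0 + 0)\{b} :: (no moves)
  n2 = (rec X. b.(X + X + b.0) + (a.(0 + 0))\{b}) + (rec X. b.(X + X + b.0) + (a.(0 + 0))\{b}) + b.0 :: =a=> n1, =b=> n2, =b=> n3
  n3 = 0 :: (no moves)
Bisimilarity quotient blocks:
  B0 = {m0, n0}
  B1 = {m2, n2}
  B2 = {m1, m3, n1, n3}
m0 ∈ B0, n0 ∈ B0 → same block
Bisimilar ⇒ trace-equivalent.

trace-equivalent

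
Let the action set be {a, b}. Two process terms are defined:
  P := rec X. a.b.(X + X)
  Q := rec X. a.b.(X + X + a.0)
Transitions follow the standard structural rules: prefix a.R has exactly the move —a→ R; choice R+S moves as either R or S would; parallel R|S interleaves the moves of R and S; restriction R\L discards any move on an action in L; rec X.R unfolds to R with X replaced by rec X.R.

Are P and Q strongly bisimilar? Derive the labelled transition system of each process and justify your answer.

P ≁ Q

LTS(P): 3 reachable states
  m0 = rec X. a.b.(X + X) :: --a--▸ m1
  m1 = b.((rec X. a.b.(X + X)) + (rec X. a.b.(X + X))) :: --b--▸ m2
  m2 = (rec X. a.b.(X + X)) + (rec X. a.b.(X + X)) :: --a--▸ m1
LTS(Q): 4 reachable states
  n0 = rec X. a.b.(X + X + a.0) :: --a--▸ n1
  n1 = b.((rec X. a.b.(X + X + a.0)) + (rec X. a.b.(X + X + a.0)) + a.0) :: --b--▸ n2
  n2 = (rec X. a.b.(X + X + a.0)) + (rec X. a.b.(X + X + a.0)) + a.0 :: --a--▸ n1, --a--▸ n3
  n3 = 0 :: ·
Partition-refinement fixed point:
  B0 = {m0, m2}
  B1 = {m1}
  B2 = {n0}
  B3 = {n1}
  B4 = {n2}
  B5 = {n3}
m0 ∈ B0, n0 ∈ B2 → different blocks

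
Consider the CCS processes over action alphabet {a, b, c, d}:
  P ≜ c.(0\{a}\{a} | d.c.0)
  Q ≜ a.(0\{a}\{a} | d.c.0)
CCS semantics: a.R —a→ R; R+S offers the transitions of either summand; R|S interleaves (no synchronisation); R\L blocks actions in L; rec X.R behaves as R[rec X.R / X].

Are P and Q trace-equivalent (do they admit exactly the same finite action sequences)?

NO — witness ⟨c⟩

Reachable graph of P (4 states):
  s0 = c.(0\{a}\{a} | d.c.0) | --c--▸ s1
  s1 = 0\{a}\{a} | d.c.0 | --d--▸ s2
  s2 = 0\{a}\{a} | c.0 | --c--▸ s3
  s3 = 0\{a}\{a} | 0 | (no moves)
Reachable graph of Q (4 states):
  t0 = a.(0\{a}\{a} | d.c.0) | --a--▸ t1
  t1 = 0\{a}\{a} | d.c.0 | --d--▸ t2
  t2 = 0\{a}\{a} | c.0 | --c--▸ t3
  t3 = 0\{a}\{a} | 0 | (no moves)
Run σ = ⟨c⟩ on P: start {s0}
  after c @ step 1: {s1}
  P completes σ.
Run σ = ⟨c⟩ on Q: start {t0}
  after c @ step 1: no successor for Q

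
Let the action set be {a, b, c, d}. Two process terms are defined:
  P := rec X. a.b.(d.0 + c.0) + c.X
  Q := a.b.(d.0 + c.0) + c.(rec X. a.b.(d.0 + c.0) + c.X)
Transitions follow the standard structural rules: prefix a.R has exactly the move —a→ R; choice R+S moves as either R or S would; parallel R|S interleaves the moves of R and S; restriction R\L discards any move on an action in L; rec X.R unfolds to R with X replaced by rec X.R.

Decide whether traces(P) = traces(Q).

trace-equivalent

Reachable graph of P (4 states):
  u0 = rec X. a.b.(d.0 + c.0) + c.X → =a=> u1, =c=> u0
  u1 = b.(d.0 + c.0) → =b=> u2
  u2 = d.0 + c.0 → =c=> u3, =d=> u3
  u3 = 0 → stopped
Reachable graph of Q (5 states):
  v0 = a.b.(d.0 + c.0) + c.(rec X. a.b.(d.0 + c.0) + c.X) → =a=> v1, =c=> v2
  v1 = b.(d.0 + c.0) → =b=> v3
  v2 = rec X. a.b.(d.0 + c.0) + c.X → =a=> v1, =c=> v2
  v3 = d.0 + c.0 → =c=> v4, =d=> v4
  v4 = 0 → stopped
Partition-refinement fixed point:
  B0 = {u0, v0, v2}
  B1 = {u1, v1}
  B2 = {u2, v3}
  B3 = {u3, v4}
u0 ∈ B0, v0 ∈ B0 → same block
Bisimilar ⇒ trace-equivalent.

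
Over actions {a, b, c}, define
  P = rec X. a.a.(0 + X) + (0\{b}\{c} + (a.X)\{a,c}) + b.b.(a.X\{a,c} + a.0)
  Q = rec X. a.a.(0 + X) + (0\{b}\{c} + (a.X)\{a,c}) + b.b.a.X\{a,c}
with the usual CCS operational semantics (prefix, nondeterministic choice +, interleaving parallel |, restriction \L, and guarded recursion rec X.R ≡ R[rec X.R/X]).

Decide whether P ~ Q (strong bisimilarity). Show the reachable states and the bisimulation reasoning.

P's transition system — 9 states:
  m0 = rec X. a.a.(0 + X) + (0\{b}\{c} + (a.X)\{a,c}) + b.b.(a.X\{a,c} + a.0) | —a→ m1, —b→ m2
  m1 = a.(0 + (rec X. a.a.(0 + X) + (0\{b}\{c} + (a.X)\{a,c}) + b.b.(a.X\{a,c} + a.0))) | —a→ m3
  m2 = b.(a.(rec X. a.a.(0 + X) + (0\{b}\{c} + (a.X)\{a,c}) + b.b.(a.X\{a,c} + a.0))\{a,c} + a.0) | —b→ m4
  m3 = 0 + (rec X. a.a.(0 + X) + (0\{b}\{c} + (a.X)\{a,c}) + b.b.(a.X\{a,c} + a.0)) | —a→ m1, —b→ m2
  m4 = a.(rec X. a.a.(0 + X) + (0\{b}\{c} + (a.X)\{a,c}) + b.b.(a.X\{a,c} + a.0))\{a,c} + a.0 | —a→ m5, —a→ m6
  m5 = (rec X. a.a.(0 + X) + (0\{b}\{c} + (a.X)\{a,c}) + b.b.(a.X\{a,c} + a.0))\{a,c} | —b→ m7
  m6 = 0 | stopped
  m7 = (b.(a.(rec X. a.a.(0 + X) + (0\{b}\{c} + (a.X)\{a,c}) + b.b.(a.X\{a,c} + a.0))\{a,c} + a.0))\{a,c} | —b→ m8
  m8 = (a.(rec X. a.a.(0 + X) + (0\{b}\{c} + (a.X)\{a,c}) + b.b.(a.X\{a,c} + a.0))\{a,c} + a.0)\{a,c} | stopped
Q's transition system — 8 states:
  n0 = rec X. a.a.(0 + X) + (0\{b}\{c} + (a.X)\{a,c}) + b.b.a.X\{a,c} | —a→ n1, —b→ n2
  n1 = a.(0 + (rec X. a.a.(0 + X) + (0\{b}\{c} + (a.X)\{a,c}) + b.b.a.X\{a,c})) | —a→ n3
  n2 = b.a.(rec X. a.a.(0 + X) + (0\{b}\{c} + (a.X)\{a,c}) + b.b.a.X\{a,c})\{a,c} | —b→ n4
  n3 = 0 + (rec X. a.a.(0 + X) + (0\{b}\{c} + (a.X)\{a,c}) + b.b.a.X\{a,c}) | —a→ n1, —b→ n2
  n4 = a.(rec X. a.a.(0 + X) + (0\{b}\{c} + (a.X)\{a,c}) + b.b.a.X\{a,c})\{a,c} | —a→ n5
  n5 = (rec X. a.a.(0 + X) + (0\{b}\{c} + (a.X)\{a,c}) + b.b.a.X\{a,c})\{a,c} | —b→ n6
  n6 = (b.a.(rec X. a.a.(0 + X) + (0\{b}\{c} + (a.X)\{a,c}) + b.b.a.X\{a,c})\{a,c})\{a,c} | —b→ n7
  n7 = (a.(rec X. a.a.(0 + X) + (0\{b}\{c} + (a.X)\{a,c}) + b.b.a.X\{a,c})\{a,c})\{a,c} | stopped
Bisimilarity quotient blocks:
  B0 = {m0, m3}
  B1 = {m2}
  B2 = {m4}
  B3 = {m6, m8, n7}
  B4 = {m5, n5}
  B5 = {m7, n6}
  B6 = {m1}
  B7 = {n0, n3}
  B8 = {n1}
  B9 = {n2}
  B10 = {n4}
m0 ∈ B0, n0 ∈ B7 → different blocks

not bisimilar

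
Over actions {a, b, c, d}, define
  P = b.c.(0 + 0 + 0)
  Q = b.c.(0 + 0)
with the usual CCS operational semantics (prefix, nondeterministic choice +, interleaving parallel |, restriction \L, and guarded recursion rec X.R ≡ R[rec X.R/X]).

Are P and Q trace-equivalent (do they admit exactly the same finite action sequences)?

LTS(P): 3 reachable states
  u0 = b.c.(0 + 0 + 0) has moves =b=> u1
  u1 = c.(0 + 0 + 0) has moves =c=> u2
  u2 = 0 + 0 + 0 has moves (no moves)
LTS(Q): 3 reachable states
  v0 = b.c.(0 + 0) has moves =b=> v1
  v1 = c.(0 + 0) has moves =c=> v2
  v2 = 0 + 0 has moves (no moves)
Partition-refinement fixed point:
  B0 = {u0, v0}
  B1 = {u1, v1}
  B2 = {u2, v2}
u0 ∈ B0, v0 ∈ B0 → same block
Bisimilar ⇒ trace-equivalent.

traces(P) = traces(Q)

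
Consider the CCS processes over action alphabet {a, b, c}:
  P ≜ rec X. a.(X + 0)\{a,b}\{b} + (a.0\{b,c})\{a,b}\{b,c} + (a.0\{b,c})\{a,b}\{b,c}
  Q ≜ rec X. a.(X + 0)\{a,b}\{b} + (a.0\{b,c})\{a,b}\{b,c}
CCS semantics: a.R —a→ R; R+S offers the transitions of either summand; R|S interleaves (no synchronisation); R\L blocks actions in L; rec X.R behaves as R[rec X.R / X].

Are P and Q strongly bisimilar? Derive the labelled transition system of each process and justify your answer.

P ~ Q

P's transition system — 2 states:
  u0 = rec X. a.(X + 0)\{a,b}\{b} + (a.0\{b,c})\{a,b}\{b,c} + (a.0\{b,c})\{a,b}\{b,c} ⊢ --a--▸ u1
  u1 = ((rec X. a.(X + 0)\{a,b}\{b} + (a.0\{b,c})\{a,b}\{b,c} + (a.0\{b,c})\{a,b}\{b,c}) + 0)\{a,b}\{b} ⊢ (no moves)
Q's transition system — 2 states:
  v0 = rec X. a.(X + 0)\{a,b}\{b} + (a.0\{b,c})\{a,b}\{b,c} ⊢ --a--▸ v1
  v1 = ((rec X. a.(X + 0)\{a,b}\{b} + (a.0\{b,c})\{a,b}\{b,c}) + 0)\{a,b}\{b} ⊢ (no moves)
Coarsest stable partition (strong bisimilarity classes):
  B0 = {u0, v0}
  B1 = {u1, v1}
u0 ∈ B0, v0 ∈ B0 → same block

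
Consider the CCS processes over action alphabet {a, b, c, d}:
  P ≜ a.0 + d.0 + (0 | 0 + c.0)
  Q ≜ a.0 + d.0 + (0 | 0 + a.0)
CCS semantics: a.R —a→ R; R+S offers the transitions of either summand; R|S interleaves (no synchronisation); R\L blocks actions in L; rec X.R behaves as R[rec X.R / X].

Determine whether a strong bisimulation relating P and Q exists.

Reachable graph of P (2 states):
  u0 = a.0 + d.0 + (0 | 0 + c.0) → =a=> u1, =c=> u1, =d=> u1
  u1 = 0 → ·
Reachable graph of Q (2 states):
  v0 = a.0 + d.0 + (0 | 0 + a.0) → =a=> v1, =d=> v1
  v1 = 0 → ·
Bisimilarity quotient blocks:
  B0 = {u0}
  B1 = {u1, v1}
  B2 = {v0}
u0 ∈ B0, v0 ∈ B2 → different blocks

P ≁ Q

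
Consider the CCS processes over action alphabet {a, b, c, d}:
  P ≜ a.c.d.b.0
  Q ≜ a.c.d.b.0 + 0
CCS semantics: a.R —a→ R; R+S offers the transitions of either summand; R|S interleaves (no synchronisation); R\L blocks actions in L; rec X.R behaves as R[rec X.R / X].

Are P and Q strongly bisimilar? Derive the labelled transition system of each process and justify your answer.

LTS(P): 5 reachable states
  u0 = a.c.d.b.0 has moves ··a··> u1
  u1 = c.d.b.0 has moves ··c··> u2
  u2 = d.b.0 has moves ··d··> u3
  u3 = b.0 has moves ··b··> u4
  u4 = 0 has moves ·
LTS(Q): 5 reachable states
  v0 = a.c.d.b.0 + 0 has moves ··a··> v1
  v1 = c.d.b.0 has moves ··c··> v2
  v2 = d.b.0 has moves ··d··> v3
  v3 = b.0 has moves ··b··> v4
  v4 = 0 has moves ·
Partition-refinement fixed point:
  B0 = {u0, v0}
  B1 = {u1, v1}
  B2 = {u2, v2}
  B3 = {u3, v3}
  B4 = {u4, v4}
u0 ∈ B0, v0 ∈ B0 → same block

P ~ Q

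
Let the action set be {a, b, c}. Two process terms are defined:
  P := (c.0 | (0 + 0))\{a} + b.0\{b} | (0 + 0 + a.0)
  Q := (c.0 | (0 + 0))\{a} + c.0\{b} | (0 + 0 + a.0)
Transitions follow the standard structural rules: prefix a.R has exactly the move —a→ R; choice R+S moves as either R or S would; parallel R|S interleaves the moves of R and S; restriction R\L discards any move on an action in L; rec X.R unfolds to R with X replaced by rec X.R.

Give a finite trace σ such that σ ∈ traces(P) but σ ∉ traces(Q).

b

LTS(P): 5 reachable states
  s0 = (c.0 | (0 + 0))\{a} + b.0\{b} | (0 + 0 + a.0) ⊢ =a=> s1, =b=> s2, =c=> s3
  s1 = b.0\{b} | 0 ⊢ =b=> s4
  s2 = 0\{b} | (0 + 0 + a.0) ⊢ =a=> s4
  s3 = (0 | (0 + 0))\{a} ⊢ ·
  s4 = 0\{b} | 0 ⊢ ·
LTS(Q): 5 reachable states
  t0 = (c.0 | (0 + 0))\{a} + c.0\{b} | (0 + 0 + a.0) ⊢ =a=> t1, =c=> t2, =c=> t3
  t1 = c.0\{b} | 0 ⊢ =c=> t4
  t2 = (0 | (0 + 0))\{a} ⊢ ·
  t3 = 0\{b} | (0 + 0 + a.0) ⊢ =a=> t4
  t4 = 0\{b} | 0 ⊢ ·
Trace ⟨b⟩ through P, begin at {s0}:
  step 1 (b): {s2}
  — P admits the full trace.
Trace ⟨b⟩ through Q, begin at {t0}:
  step 1 (b): no successor for Q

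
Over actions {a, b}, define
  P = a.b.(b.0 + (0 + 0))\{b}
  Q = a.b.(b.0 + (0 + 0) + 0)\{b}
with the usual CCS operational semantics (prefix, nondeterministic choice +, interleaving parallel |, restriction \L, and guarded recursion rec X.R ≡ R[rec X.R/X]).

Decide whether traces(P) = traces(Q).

P's transition system — 3 states:
  m0 = a.b.(b.0 + (0 + 0))\{b} ⊢ =a=> m1
  m1 = b.(b.0 + (0 + 0))\{b} ⊢ =b=> m2
  m2 = (b.0 + (0 + 0))\{b} ⊢ ∅
Q's transition system — 3 states:
  n0 = a.b.(b.0 + (0 + 0) + 0)\{b} ⊢ =a=> n1
  n1 = b.(b.0 + (0 + 0) + 0)\{b} ⊢ =b=> n2
  n2 = (b.0 + (0 + 0) + 0)\{b} ⊢ ∅
Bisimilarity quotient blocks:
  B0 = {m0, n0}
  B1 = {m1, n1}
  B2 = {m2, n2}
m0 ∈ B0, n0 ∈ B0 → same block
Bisimilar ⇒ trace-equivalent.

YES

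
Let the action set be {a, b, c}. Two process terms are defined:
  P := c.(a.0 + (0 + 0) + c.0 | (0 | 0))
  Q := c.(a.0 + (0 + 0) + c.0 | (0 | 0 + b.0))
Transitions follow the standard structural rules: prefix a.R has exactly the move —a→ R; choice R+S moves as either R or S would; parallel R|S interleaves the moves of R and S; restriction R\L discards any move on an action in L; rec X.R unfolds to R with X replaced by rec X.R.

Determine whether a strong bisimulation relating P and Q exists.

Reachable graph of P (4 states):
  s0 = c.(a.0 + (0 + 0) + c.0 | (0 | 0)) | --c--▸ s1
  s1 = a.0 + (0 + 0) + c.0 | (0 | 0) | --a--▸ s2, --c--▸ s3
  s2 = 0 | deadlocked
  s3 = 0 | (0 | 0) | deadlocked
Reachable graph of Q (6 states):
  t0 = c.(a.0 + (0 + 0) + c.0 | (0 | 0 + b.0)) | --c--▸ t1
  t1 = a.0 + (0 + 0) + c.0 | (0 | 0 + b.0) | --a--▸ t2, --b--▸ t3, --c--▸ t4
  t2 = 0 | deadlocked
  t3 = c.0 | 0 | --c--▸ t5
  t4 = 0 | (0 | 0 + b.0) | --b--▸ t5
  t5 = 0 | 0 | deadlocked
Coarsest stable partition (strong bisimilarity classes):
  B0 = {s0}
  B1 = {s1}
  B2 = {s2, s3, t2, t5}
  B3 = {t0}
  B4 = {t1}
  B5 = {t4}
  B6 = {t3}
s0 ∈ B0, t0 ∈ B3 → different blocks

P ≁ Q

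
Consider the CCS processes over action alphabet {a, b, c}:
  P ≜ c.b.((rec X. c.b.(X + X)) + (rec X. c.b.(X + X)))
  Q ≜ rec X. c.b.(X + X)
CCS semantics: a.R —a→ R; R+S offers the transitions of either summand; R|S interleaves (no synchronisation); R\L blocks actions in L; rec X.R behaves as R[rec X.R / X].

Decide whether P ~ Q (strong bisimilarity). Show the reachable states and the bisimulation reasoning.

LTS(P): 3 reachable states
  u0 = c.b.((rec X. c.b.(X + X)) + (rec X. c.b.(X + X))) | --c--▸ u1
  u1 = b.((rec X. c.b.(X + X)) + (rec X. c.b.(X + X))) | --b--▸ u2
  u2 = (rec X. c.b.(X + X)) + (rec X. c.b.(X + X)) | --c--▸ u1
LTS(Q): 3 reachable states
  v0 = rec X. c.b.(X + X) | --c--▸ v1
  v1 = b.((rec X. c.b.(X + X)) + (rec X. c.b.(X + X))) | --b--▸ v2
  v2 = (rec X. c.b.(X + X)) + (rec X. c.b.(X + X)) | --c--▸ v1
Partition-refinement fixed point:
  B0 = {u0, u2, v0, v2}
  B1 = {u1, v1}
u0 ∈ B0, v0 ∈ B0 → same block

bisimilar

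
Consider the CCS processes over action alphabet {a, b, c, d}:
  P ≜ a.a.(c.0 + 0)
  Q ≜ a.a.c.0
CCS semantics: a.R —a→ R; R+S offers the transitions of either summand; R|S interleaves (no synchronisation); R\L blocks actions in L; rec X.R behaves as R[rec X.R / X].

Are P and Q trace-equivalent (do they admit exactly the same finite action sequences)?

P's transition system — 4 states:
  m0 = a.a.(c.0 + 0) → -a-> m1
  m1 = a.(c.0 + 0) → -a-> m2
  m2 = c.0 + 0 → -c-> m3
  m3 = 0 → (no moves)
Q's transition system — 4 states:
  n0 = a.a.c.0 → -a-> n1
  n1 = a.c.0 → -a-> n2
  n2 = c.0 → -c-> n3
  n3 = 0 → (no moves)
Partition-refinement fixed point:
  B0 = {m0, n0}
  B1 = {m1, n1}
  B2 = {m2, n2}
  B3 = {m3, n3}
m0 ∈ B0, n0 ∈ B0 → same block
Bisimilar ⇒ trace-equivalent.

trace-equivalent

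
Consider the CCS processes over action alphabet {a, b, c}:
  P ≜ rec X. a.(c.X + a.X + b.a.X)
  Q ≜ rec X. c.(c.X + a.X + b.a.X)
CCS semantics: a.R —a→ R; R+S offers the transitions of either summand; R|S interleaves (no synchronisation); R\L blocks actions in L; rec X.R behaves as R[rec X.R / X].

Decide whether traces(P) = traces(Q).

P's transition system — 3 states:
  s0 = rec X. a.(c.X + a.X + b.a.X) | =a=> s1
  s1 = c.(rec X. a.(c.X + a.X + b.a.X)) + a.(rec X. a.(c.X + a.X + b.a.X)) + b.a.(rec X. a.(c.X + a.X + b.a.X)) | =a=> s0, =b=> s2, =c=> s0
  s2 = a.(rec X. a.(c.X + a.X + b.a.X)) | =a=> s0
Q's transition system — 3 states:
  t0 = rec X. c.(c.X + a.X + b.a.X) | =c=> t1
  t1 = c.(rec X. c.(c.X + a.X + b.a.X)) + a.(rec X. c.(c.X + a.X + b.a.X)) + b.a.(rec X. c.(c.X + a.X + b.a.X)) | =a=> t0, =b=> t2, =c=> t0
  t2 = a.(rec X. c.(c.X + a.X + b.a.X)) | =a=> t0
Executing a from P (initial set {s0}):
  step 1 (a): {s1}
  — P admits the full trace.
Executing a from Q (initial set {t0}):
  step 1 (a): ∅ (Q stuck)

NO — witness ⟨a⟩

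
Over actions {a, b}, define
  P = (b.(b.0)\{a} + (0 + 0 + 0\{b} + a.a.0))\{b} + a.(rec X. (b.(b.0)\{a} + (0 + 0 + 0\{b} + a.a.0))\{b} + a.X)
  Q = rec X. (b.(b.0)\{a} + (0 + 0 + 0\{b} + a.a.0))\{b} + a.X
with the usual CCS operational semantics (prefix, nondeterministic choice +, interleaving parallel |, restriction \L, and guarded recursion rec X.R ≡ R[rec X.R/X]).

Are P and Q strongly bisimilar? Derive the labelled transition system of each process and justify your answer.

YES

P's transition system — 4 states:
  p0 = (b.(b.0)\{a} + (0 + 0 + 0\{b} + a.a.0))\{b} + a.(rec X. (b.(b.0)\{a} + (0 + 0 + 0\{b} + a.a.0))\{b} + a.X) has moves —a→ p1, —a→ p2
  p1 = (a.0)\{b} has moves —a→ p3
  p2 = rec X. (b.(b.0)\{a} + (0 + 0 + 0\{b} + a.a.0))\{b} + a.X has moves —a→ p1, —a→ p2
  p3 = 0\{b} has moves (no moves)
Q's transition system — 3 states:
  q0 = rec X. (b.(b.0)\{a} + (0 + 0 + 0\{b} + a.a.0))\{b} + a.X has moves —a→ q0, —a→ q1
  q1 = (a.0)\{b} has moves —a→ q2
  q2 = 0\{b} has moves (no moves)
Coarsest stable partition (strong bisimilarity classes):
  B0 = {p0, p2, q0}
  B1 = {p1, q1}
  B2 = {p3, q2}
p0 ∈ B0, q0 ∈ B0 → same block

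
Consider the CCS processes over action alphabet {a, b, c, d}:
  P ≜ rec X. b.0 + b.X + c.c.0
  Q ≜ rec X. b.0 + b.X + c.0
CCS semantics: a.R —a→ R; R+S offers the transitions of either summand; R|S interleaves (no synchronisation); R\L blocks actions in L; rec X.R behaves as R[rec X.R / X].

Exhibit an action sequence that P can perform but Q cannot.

cc

Reachable graph of P (3 states):
  p0 = rec X. b.0 + b.X + c.c.0 has moves --b--▸ p0, --b--▸ p1, --c--▸ p2
  p1 = 0 has moves ·
  p2 = c.0 has moves --c--▸ p1
Reachable graph of Q (2 states):
  q0 = rec X. b.0 + b.X + c.0 has moves --b--▸ q0, --b--▸ q1, --c--▸ q1
  q1 = 0 has moves ·
Executing cc from P (initial set {p0}):
  [1] c ⇒ {p2}
  [2] c ⇒ {p1}
  ✓ P
Executing cc from Q (initial set {q0}):
  [1] c ⇒ {q1}
  [2] c ⇒ ∅  — Q cannot continue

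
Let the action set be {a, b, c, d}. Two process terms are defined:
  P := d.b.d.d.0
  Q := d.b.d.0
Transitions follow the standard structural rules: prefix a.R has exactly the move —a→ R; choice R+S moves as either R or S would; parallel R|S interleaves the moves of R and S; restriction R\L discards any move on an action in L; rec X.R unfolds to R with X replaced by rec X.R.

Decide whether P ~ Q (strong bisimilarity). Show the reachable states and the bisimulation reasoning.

P ≁ Q

Reachable graph of P (5 states):
  m0 = d.b.d.d.0 ⊢ --d--▸ m1
  m1 = b.d.d.0 ⊢ --b--▸ m2
  m2 = d.d.0 ⊢ --d--▸ m3
  m3 = d.0 ⊢ --d--▸ m4
  m4 = 0 ⊢ (no moves)
Reachable graph of Q (4 states):
  n0 = d.b.d.0 ⊢ --d--▸ n1
  n1 = b.d.0 ⊢ --b--▸ n2
  n2 = d.0 ⊢ --d--▸ n3
  n3 = 0 ⊢ (no moves)
Coarsest stable partition (strong bisimilarity classes):
  B0 = {m0}
  B1 = {m1}
  B2 = {m2}
  B3 = {m3, n2}
  B4 = {m4, n3}
  B5 = {n0}
  B6 = {n1}
m0 ∈ B0, n0 ∈ B5 → different blocks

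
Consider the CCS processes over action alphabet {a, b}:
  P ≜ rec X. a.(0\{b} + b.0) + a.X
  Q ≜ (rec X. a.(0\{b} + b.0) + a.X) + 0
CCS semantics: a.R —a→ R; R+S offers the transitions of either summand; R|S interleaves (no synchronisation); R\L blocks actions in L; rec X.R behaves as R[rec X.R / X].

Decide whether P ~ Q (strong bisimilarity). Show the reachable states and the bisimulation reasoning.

Reachable graph of P (3 states):
  u0 = rec X. a.(0\{b} + b.0) + a.X | —a→ u0, —a→ u1
  u1 = 0\{b} + b.0 | —b→ u2
  u2 = 0 | (no moves)
Reachable graph of Q (4 states):
  v0 = (rec X. a.(0\{b} + b.0) + a.X) + 0 | —a→ v1, —a→ v2
  v1 = 0\{b} + b.0 | —b→ v3
  v2 = rec X. a.(0\{b} + b.0) + a.X | —a→ v1, —a→ v2
  v3 = 0 | (no moves)
Coarsest stable partition (strong bisimilarity classes):
  B0 = {u0, v0, v2}
  B1 = {u1, v1}
  B2 = {u2, v3}
u0 ∈ B0, v0 ∈ B0 → same block

P ~ Q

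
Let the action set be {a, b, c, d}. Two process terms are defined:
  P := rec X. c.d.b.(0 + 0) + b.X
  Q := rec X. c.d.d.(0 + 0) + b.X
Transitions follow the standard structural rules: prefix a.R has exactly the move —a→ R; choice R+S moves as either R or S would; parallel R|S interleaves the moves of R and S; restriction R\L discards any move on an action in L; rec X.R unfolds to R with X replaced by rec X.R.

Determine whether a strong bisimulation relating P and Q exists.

Reachable graph of P (4 states):
  p0 = rec X. c.d.b.(0 + 0) + b.X → -b-> p0, -c-> p1
  p1 = d.b.(0 + 0) → -d-> p2
  p2 = b.(0 + 0) → -b-> p3
  p3 = 0 + 0 → (no moves)
Reachable graph of Q (4 states):
  q0 = rec X. c.d.d.(0 + 0) + b.X → -b-> q0, -c-> q1
  q1 = d.d.(0 + 0) → -d-> q2
  q2 = d.(0 + 0) → -d-> q3
  q3 = 0 + 0 → (no moves)
Bisimilarity quotient blocks:
  B0 = {p0}
  B1 = {p1}
  B2 = {p2}
  B3 = {p3, q3}
  B4 = {q0}
  B5 = {q1}
  B6 = {q2}
p0 ∈ B0, q0 ∈ B4 → different blocks

not bisimilar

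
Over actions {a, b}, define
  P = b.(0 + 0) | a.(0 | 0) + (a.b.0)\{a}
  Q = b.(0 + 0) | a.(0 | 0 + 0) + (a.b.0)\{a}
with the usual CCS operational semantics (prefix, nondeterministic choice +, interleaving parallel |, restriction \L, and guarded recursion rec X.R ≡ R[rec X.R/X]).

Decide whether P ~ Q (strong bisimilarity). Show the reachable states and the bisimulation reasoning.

YES

Reachable graph of P (4 states):
  u0 = b.(0 + 0) | a.(0 | 0) + (a.b.0)\{a} has moves --a--▸ u1, --b--▸ u2
  u1 = b.(0 + 0) | (0 | 0) has moves --b--▸ u3
  u2 = (0 + 0) | a.(0 | 0) has moves --a--▸ u3
  u3 = (0 + 0) | (0 | 0) has moves (no moves)
Reachable graph of Q (4 states):
  v0 = b.(0 + 0) | a.(0 | 0 + 0) + (a.b.0)\{a} has moves --a--▸ v1, --b--▸ v2
  v1 = b.(0 + 0) | (0 | 0 + 0) has moves --b--▸ v3
  v2 = (0 + 0) | a.(0 | 0 + 0) has moves --a--▸ v3
  v3 = (0 + 0) | (0 | 0 + 0) has moves (no moves)
Coarsest stable partition (strong bisimilarity classes):
  B0 = {u0, v0}
  B1 = {u1, v1}
  B2 = {u3, v3}
  B3 = {u2, v2}
u0 ∈ B0, v0 ∈ B0 → same block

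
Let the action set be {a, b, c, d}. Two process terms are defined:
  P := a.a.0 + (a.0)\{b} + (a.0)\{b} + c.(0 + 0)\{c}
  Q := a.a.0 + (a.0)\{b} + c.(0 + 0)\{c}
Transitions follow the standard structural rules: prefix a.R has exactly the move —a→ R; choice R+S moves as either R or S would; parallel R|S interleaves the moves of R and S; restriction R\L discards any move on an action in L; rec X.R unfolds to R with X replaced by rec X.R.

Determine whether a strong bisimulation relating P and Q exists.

P ~ Q

LTS(P): 5 reachable states
  p0 = a.a.0 + (a.0)\{b} + (a.0)\{b} + c.(0 + 0)\{c} ⊢ ··a··> p1, ··a··> p2, ··c··> p3
  p1 = 0\{b} ⊢ ·
  p2 = a.0 ⊢ ··a··> p4
  p3 = (0 + 0)\{c} ⊢ ·
  p4 = 0 ⊢ ·
LTS(Q): 5 reachable states
  q0 = a.a.0 + (a.0)\{b} + c.(0 + 0)\{c} ⊢ ··a··> q1, ··a··> q2, ··c··> q3
  q1 = 0\{b} ⊢ ·
  q2 = a.0 ⊢ ··a··> q4
  q3 = (0 + 0)\{c} ⊢ ·
  q4 = 0 ⊢ ·
Bisimilarity quotient blocks:
  B0 = {p0, q0}
  B1 = {p1, p3, p4, q1, q3, q4}
  B2 = {p2, q2}
p0 ∈ B0, q0 ∈ B0 → same block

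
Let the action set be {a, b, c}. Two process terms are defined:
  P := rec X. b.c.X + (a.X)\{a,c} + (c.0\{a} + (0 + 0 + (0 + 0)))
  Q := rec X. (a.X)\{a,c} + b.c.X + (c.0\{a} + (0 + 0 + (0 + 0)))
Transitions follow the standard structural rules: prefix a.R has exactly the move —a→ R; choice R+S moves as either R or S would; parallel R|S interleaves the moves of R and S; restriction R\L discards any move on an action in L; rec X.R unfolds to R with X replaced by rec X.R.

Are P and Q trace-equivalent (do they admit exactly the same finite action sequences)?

traces(P) = traces(Q)

P's transition system — 3 states:
  m0 = rec X. b.c.X + (a.X)\{a,c} + (c.0\{a} + (0 + 0 + (0 + 0))) → —b→ m1, —c→ m2
  m1 = c.(rec X. b.c.X + (a.X)\{a,c} + (c.0\{a} + (0 + 0 + (0 + 0)))) → —c→ m0
  m2 = 0\{a} → stopped
Q's transition system — 3 states:
  n0 = rec X. (a.X)\{a,c} + b.c.X + (c.0\{a} + (0 + 0 + (0 + 0))) → —b→ n1, —c→ n2
  n1 = c.(rec X. (a.X)\{a,c} + b.c.X + (c.0\{a} + (0 + 0 + (0 + 0)))) → —c→ n0
  n2 = 0\{a} → stopped
Coarsest stable partition (strong bisimilarity classes):
  B0 = {m0, n0}
  B1 = {m2, n2}
  B2 = {m1, n1}
m0 ∈ B0, n0 ∈ B0 → same block
Bisimilar ⇒ trace-equivalent.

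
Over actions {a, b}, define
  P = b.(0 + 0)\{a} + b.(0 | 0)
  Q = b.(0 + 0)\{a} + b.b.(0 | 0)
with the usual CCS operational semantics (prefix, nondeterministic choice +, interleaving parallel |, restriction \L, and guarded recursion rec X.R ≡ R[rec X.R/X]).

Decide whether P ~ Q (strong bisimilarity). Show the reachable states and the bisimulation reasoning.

not bisimilar

LTS(P): 3 reachable states
  u0 = b.(0 + 0)\{a} + b.(0 | 0) ⊢ ··b··> u1, ··b··> u2
  u1 = (0 + 0)\{a} ⊢ ·
  u2 = 0 | 0 ⊢ ·
LTS(Q): 4 reachable states
  v0 = b.(0 + 0)\{a} + b.b.(0 | 0) ⊢ ··b··> v1, ··b··> v2
  v1 = (0 + 0)\{a} ⊢ ·
  v2 = b.(0 | 0) ⊢ ··b··> v3
  v3 = 0 | 0 ⊢ ·
Partition-refinement fixed point:
  B0 = {u0, v2}
  B1 = {u1, u2, v1, v3}
  B2 = {v0}
u0 ∈ B0, v0 ∈ B2 → different blocks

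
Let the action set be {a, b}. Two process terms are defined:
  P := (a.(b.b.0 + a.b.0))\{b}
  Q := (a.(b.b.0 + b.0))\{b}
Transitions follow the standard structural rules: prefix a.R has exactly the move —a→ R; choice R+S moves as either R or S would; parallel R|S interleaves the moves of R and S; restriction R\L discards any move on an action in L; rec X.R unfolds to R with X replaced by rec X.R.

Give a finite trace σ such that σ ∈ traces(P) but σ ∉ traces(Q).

Reachable graph of P (3 states):
  p0 = (a.(b.b.0 + a.b.0))\{b} | --a--▸ p1
  p1 = (b.b.0 + a.b.0)\{b} | --a--▸ p2
  p2 = (b.0)\{b} | stopped
Reachable graph of Q (2 states):
  q0 = (a.(b.b.0 + b.0))\{b} | --a--▸ q1
  q1 = (b.b.0 + b.0)\{b} | stopped
Trace ⟨aa⟩ through P, begin at {p0}:
  after a @ step 1: {p1}
  after a @ step 2: {p2}
  — P admits the full trace.
Trace ⟨aa⟩ through Q, begin at {q0}:
  after a @ step 1: {q1}
  after a @ step 2: ∅  — Q cannot continue

aa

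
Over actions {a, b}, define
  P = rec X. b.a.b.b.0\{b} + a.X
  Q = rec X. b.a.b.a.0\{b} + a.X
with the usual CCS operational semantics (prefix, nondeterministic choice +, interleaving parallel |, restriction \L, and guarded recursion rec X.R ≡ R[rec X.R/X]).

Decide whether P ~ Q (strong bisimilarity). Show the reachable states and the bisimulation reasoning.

NO

Reachable graph of P (5 states):
  p0 = rec X. b.a.b.b.0\{b} + a.X → --a--▸ p0, --b--▸ p1
  p1 = a.b.b.0\{b} → --a--▸ p2
  p2 = b.b.0\{b} → --b--▸ p3
  p3 = b.0\{b} → --b--▸ p4
  p4 = 0\{b} → stopped
Reachable graph of Q (5 states):
  q0 = rec X. b.a.b.a.0\{b} + a.X → --a--▸ q0, --b--▸ q1
  q1 = a.b.a.0\{b} → --a--▸ q2
  q2 = b.a.0\{b} → --b--▸ q3
  q3 = a.0\{b} → --a--▸ q4
  q4 = 0\{b} → stopped
Coarsest stable partition (strong bisimilarity classes):
  B0 = {p0}
  B1 = {p1}
  B2 = {p2}
  B3 = {p3}
  B4 = {p4, q4}
  B5 = {q0}
  B6 = {q1}
  B7 = {q2}
  B8 = {q3}
p0 ∈ B0, q0 ∈ B5 → different blocks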